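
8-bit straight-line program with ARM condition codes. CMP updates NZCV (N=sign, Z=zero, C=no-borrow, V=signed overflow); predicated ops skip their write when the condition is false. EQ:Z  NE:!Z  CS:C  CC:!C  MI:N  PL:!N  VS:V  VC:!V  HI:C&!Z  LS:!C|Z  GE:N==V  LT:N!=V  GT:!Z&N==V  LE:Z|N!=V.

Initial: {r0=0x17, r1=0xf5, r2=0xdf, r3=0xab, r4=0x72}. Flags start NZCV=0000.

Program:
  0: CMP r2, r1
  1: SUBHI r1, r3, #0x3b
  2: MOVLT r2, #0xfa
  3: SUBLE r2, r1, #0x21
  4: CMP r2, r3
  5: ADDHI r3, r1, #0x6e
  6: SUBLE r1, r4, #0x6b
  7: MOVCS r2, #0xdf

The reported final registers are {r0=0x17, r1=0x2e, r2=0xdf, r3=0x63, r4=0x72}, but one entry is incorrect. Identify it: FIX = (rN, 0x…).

FIX = (r1, 0xf5)

0: ✓ CMP  NZCV=1000
1: · SUBHI
2: ✓ MOVLT  r2←0xfa
3: ✓ SUBLE  r2←0xd4
4: ✓ CMP  NZCV=0010
5: ✓ ADDHI  r3←0x63
6: · SUBLE
7: ✓ MOVCS  r2←0xdf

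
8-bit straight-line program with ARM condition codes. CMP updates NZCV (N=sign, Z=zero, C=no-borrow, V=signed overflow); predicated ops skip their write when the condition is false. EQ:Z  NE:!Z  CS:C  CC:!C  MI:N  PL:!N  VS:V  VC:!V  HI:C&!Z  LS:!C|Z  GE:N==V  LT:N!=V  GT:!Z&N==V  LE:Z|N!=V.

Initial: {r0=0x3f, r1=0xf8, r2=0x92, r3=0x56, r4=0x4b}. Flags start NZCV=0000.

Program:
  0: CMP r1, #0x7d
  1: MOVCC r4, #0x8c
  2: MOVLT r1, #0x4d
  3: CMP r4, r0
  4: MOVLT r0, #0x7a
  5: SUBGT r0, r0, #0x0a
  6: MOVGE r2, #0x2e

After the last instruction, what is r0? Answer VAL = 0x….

[0] flags=0011 → (cmp)
[1] flags=0011 CC?F → skip
[2] flags=0011 LT?T → r1=0x4d
[3] flags=0010 → (cmp)
[4] flags=0010 LT?F → skip
[5] flags=0010 GT?T → r0=0x35
[6] flags=0010 GE?T → r2=0x2e

VAL = 0x35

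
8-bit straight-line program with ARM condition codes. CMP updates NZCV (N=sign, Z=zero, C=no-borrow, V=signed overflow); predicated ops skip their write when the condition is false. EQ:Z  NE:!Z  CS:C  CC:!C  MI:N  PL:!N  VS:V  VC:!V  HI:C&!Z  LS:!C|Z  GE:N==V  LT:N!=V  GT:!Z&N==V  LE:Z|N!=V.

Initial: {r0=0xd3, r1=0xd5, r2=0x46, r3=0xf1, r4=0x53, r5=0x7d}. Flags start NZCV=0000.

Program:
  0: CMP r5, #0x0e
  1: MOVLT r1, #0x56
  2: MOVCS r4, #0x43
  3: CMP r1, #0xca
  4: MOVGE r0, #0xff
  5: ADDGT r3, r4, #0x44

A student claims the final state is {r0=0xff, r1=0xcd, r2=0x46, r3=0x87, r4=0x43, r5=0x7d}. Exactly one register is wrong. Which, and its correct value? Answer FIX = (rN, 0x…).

FIX = (r1, 0xd5)

0: ✓ CMP  NZCV=0010
1: · MOVLT
2: ✓ MOVCS  r4←0x43
3: ✓ CMP  NZCV=0010
4: ✓ MOVGE  r0←0xff
5: ✓ ADDGT  r3←0x87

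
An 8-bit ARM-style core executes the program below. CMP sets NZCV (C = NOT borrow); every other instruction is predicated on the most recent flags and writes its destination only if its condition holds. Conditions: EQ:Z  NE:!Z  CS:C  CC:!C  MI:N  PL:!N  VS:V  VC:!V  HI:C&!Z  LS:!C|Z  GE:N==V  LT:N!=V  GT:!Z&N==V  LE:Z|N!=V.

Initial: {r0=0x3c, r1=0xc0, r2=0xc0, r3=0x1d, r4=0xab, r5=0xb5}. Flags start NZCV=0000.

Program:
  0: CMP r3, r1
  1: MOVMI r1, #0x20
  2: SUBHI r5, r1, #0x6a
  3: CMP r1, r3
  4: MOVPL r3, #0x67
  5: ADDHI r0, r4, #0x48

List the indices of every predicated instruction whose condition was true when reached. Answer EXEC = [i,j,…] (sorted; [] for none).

EXEC = [5]

0: ✓ CMP  NZCV=0000
1: · MOVMI
2: · SUBHI
3: ✓ CMP  NZCV=1010
4: · MOVPL
5: ✓ ADDHI  r0←0xf3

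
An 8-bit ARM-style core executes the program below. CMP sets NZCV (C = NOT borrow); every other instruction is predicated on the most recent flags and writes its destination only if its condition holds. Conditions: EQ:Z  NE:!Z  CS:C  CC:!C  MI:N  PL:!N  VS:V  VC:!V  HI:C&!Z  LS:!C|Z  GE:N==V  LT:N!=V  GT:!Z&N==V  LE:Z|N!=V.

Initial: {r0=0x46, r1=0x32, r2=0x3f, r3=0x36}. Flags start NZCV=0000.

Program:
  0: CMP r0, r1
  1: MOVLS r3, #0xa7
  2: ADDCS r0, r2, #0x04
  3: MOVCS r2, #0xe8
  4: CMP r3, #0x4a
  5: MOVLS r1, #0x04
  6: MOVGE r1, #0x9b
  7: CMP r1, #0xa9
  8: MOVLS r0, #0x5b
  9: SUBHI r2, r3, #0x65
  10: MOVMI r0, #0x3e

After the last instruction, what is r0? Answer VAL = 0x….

VAL = 0x5b

[0] flags=0010 → (cmp)
[1] flags=0010 LS?F → skip
[2] flags=0010 CS?T → r0=0x43
[3] flags=0010 CS?T → r2=0xe8
[4] flags=1000 → (cmp)
[5] flags=1000 LS?T → r1=0x04
[6] flags=1000 GE?F → skip
[7] flags=0000 → (cmp)
[8] flags=0000 LS?T → r0=0x5b
[9] flags=0000 HI?F → skip
[10] flags=0000 MI?F → skip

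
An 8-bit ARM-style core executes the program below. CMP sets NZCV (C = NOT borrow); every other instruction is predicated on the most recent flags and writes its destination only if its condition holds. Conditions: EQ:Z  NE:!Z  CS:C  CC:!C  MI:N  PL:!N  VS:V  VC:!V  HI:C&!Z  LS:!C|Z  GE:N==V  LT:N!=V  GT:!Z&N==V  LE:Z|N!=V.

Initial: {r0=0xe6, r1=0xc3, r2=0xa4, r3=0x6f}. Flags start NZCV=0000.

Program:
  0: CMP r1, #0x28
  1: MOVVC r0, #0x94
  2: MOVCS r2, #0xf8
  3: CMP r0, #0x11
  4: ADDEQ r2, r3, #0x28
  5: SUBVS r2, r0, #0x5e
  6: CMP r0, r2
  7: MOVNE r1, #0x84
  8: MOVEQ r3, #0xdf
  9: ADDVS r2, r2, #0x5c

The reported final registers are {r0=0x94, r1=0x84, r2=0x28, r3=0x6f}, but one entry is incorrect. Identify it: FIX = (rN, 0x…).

FIX = (r2, 0xf8)

0: ✓ CMP  NZCV=1010
1: ✓ MOVVC  r0←0x94
2: ✓ MOVCS  r2←0xf8
3: ✓ CMP  NZCV=1010
4: · ADDEQ
5: · SUBVS
6: ✓ CMP  NZCV=1000
7: ✓ MOVNE  r1←0x84
8: · MOVEQ
9: · ADDVS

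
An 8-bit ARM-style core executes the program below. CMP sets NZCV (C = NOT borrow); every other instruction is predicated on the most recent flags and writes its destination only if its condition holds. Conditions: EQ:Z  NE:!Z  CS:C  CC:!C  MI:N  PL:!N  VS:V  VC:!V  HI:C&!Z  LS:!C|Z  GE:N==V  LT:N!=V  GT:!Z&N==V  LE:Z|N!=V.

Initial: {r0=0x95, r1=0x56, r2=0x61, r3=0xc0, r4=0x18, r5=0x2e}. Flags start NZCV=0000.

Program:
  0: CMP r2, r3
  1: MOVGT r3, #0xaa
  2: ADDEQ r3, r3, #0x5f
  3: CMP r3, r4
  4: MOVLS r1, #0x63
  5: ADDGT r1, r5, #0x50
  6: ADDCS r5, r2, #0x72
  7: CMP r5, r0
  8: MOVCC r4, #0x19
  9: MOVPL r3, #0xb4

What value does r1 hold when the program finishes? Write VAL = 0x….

VAL = 0x56

[0] flags=1001 → (cmp)
[1] flags=1001 GT?T → r3=0xaa
[2] flags=1001 EQ?F → skip
[3] flags=1010 → (cmp)
[4] flags=1010 LS?F → skip
[5] flags=1010 GT?F → skip
[6] flags=1010 CS?T → r5=0xd3
[7] flags=0010 → (cmp)
[8] flags=0010 CC?F → skip
[9] flags=0010 PL?T → r3=0xb4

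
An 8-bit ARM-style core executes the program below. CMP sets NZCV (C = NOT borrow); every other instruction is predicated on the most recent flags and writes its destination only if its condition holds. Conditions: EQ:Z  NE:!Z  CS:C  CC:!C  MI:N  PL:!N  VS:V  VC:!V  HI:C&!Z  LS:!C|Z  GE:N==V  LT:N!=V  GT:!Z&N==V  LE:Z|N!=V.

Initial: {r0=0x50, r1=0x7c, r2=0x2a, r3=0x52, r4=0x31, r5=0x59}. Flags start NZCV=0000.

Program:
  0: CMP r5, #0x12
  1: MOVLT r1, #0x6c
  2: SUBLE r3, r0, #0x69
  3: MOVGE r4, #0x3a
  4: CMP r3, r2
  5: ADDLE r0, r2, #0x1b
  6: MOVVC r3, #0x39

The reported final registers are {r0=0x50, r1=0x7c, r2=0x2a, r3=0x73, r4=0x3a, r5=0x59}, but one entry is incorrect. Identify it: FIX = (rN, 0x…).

[0] flags=0010 → (cmp)
[1] flags=0010 LT?F → skip
[2] flags=0010 LE?F → skip
[3] flags=0010 GE?T → r4=0x3a
[4] flags=0010 → (cmp)
[5] flags=0010 LE?F → skip
[6] flags=0010 VC?T → r3=0x39

FIX = (r3, 0x39)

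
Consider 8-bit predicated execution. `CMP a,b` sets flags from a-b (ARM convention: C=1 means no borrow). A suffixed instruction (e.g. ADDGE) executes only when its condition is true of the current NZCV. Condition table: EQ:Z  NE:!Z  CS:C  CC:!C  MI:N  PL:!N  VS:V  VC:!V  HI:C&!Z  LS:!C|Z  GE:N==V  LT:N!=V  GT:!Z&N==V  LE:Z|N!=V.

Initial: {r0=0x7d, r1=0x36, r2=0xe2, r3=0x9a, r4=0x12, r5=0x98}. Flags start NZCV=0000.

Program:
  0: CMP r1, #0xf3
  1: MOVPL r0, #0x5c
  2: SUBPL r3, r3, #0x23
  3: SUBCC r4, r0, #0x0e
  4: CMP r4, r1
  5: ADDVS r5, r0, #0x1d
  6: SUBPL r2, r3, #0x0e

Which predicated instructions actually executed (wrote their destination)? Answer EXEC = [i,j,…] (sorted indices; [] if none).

EXEC = [1,2,3,6]

0: ✓ CMP  NZCV=0000
1: ✓ MOVPL  r0←0x5c
2: ✓ SUBPL  r3←0x77
3: ✓ SUBCC  r4←0x4e
4: ✓ CMP  NZCV=0010
5: · ADDVS
6: ✓ SUBPL  r2←0x69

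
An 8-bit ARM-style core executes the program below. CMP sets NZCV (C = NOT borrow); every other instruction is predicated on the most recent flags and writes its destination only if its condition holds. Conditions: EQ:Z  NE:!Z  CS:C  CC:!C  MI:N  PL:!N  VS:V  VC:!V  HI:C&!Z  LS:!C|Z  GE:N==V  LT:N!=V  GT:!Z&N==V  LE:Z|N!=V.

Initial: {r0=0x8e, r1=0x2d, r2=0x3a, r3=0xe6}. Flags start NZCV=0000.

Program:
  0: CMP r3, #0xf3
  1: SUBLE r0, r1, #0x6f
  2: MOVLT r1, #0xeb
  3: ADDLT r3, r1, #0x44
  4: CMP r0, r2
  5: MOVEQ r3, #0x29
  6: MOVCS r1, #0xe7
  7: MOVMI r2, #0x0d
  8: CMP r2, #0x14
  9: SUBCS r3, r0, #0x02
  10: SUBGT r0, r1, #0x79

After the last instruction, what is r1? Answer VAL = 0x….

[0] flags=1000 → (cmp)
[1] flags=1000 LE?T → r0=0xbe
[2] flags=1000 LT?T → r1=0xeb
[3] flags=1000 LT?T → r3=0x2f
[4] flags=1010 → (cmp)
[5] flags=1010 EQ?F → skip
[6] flags=1010 CS?T → r1=0xe7
[7] flags=1010 MI?T → r2=0x0d
[8] flags=1000 → (cmp)
[9] flags=1000 CS?F → skip
[10] flags=1000 GT?F → skip

VAL = 0xe7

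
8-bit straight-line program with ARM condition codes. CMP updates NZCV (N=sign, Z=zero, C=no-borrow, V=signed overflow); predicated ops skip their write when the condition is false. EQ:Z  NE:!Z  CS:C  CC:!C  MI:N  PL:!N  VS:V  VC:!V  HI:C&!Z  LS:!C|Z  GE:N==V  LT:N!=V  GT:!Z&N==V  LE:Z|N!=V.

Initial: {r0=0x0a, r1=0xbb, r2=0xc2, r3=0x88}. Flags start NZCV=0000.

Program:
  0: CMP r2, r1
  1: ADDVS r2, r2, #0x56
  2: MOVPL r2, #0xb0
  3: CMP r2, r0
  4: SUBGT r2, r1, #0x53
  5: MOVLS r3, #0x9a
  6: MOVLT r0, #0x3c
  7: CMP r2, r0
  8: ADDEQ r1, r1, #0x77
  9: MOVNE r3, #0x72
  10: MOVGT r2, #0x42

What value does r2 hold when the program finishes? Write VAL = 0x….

VAL = 0xb0

[0] flags=0010 → (cmp)
[1] flags=0010 VS?F → skip
[2] flags=0010 PL?T → r2=0xb0
[3] flags=1010 → (cmp)
[4] flags=1010 GT?F → skip
[5] flags=1010 LS?F → skip
[6] flags=1010 LT?T → r0=0x3c
[7] flags=0011 → (cmp)
[8] flags=0011 EQ?F → skip
[9] flags=0011 NE?T → r3=0x72
[10] flags=0011 GT?F → skip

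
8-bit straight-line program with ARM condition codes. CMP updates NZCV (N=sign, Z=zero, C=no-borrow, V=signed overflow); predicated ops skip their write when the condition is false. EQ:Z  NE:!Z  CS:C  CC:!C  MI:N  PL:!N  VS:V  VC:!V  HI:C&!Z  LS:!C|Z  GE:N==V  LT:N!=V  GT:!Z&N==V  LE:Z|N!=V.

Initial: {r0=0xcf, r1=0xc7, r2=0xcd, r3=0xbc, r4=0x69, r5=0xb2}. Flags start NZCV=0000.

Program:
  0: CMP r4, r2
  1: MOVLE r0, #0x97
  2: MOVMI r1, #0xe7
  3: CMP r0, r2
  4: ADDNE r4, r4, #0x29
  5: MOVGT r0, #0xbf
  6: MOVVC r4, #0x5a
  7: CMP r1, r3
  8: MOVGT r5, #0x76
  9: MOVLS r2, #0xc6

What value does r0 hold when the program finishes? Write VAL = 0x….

VAL = 0xbf

0: ✓ CMP  NZCV=1001
1: · MOVLE
2: ✓ MOVMI  r1←0xe7
3: ✓ CMP  NZCV=0010
4: ✓ ADDNE  r4←0x92
5: ✓ MOVGT  r0←0xbf
6: ✓ MOVVC  r4←0x5a
7: ✓ CMP  NZCV=0010
8: ✓ MOVGT  r5←0x76
9: · MOVLS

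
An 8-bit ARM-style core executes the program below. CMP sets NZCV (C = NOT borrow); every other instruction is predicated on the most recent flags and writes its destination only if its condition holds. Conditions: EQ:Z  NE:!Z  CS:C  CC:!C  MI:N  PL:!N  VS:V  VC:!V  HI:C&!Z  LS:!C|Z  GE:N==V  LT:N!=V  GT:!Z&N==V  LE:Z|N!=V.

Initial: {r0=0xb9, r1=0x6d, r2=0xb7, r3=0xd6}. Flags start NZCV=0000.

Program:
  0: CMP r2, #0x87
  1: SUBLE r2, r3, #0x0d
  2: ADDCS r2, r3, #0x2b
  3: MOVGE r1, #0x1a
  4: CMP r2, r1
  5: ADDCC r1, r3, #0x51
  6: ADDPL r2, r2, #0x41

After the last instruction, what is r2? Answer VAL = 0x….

0: ✓ CMP  NZCV=0010
1: · SUBLE
2: ✓ ADDCS  r2←0x01
3: ✓ MOVGE  r1←0x1a
4: ✓ CMP  NZCV=1000
5: ✓ ADDCC  r1←0x27
6: · ADDPL

VAL = 0x01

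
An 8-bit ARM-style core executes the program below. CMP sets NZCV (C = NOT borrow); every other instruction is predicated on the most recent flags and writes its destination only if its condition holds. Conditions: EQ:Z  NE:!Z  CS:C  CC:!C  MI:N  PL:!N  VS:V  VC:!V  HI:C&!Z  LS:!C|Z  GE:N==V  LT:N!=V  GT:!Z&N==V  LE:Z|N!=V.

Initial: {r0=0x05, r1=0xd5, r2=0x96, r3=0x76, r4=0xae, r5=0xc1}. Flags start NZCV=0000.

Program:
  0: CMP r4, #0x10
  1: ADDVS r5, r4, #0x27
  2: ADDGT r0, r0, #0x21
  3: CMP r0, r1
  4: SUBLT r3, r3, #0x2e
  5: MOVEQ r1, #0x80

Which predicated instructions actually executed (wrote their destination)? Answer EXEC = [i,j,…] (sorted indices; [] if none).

EXEC = []

[0] flags=1010 → (cmp)
[1] flags=1010 VS?F → skip
[2] flags=1010 GT?F → skip
[3] flags=0000 → (cmp)
[4] flags=0000 LT?F → skip
[5] flags=0000 EQ?F → skip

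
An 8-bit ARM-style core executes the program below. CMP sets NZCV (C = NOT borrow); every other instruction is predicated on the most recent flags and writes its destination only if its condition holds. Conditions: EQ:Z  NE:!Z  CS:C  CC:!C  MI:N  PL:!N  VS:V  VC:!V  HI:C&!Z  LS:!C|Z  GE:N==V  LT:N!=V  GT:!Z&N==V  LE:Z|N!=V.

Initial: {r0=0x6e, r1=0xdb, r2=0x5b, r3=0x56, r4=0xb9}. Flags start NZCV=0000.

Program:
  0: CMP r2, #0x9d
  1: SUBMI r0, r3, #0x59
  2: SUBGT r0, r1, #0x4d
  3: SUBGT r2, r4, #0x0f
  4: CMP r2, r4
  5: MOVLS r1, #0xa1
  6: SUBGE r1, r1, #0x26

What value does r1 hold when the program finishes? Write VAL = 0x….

0: ✓ CMP  NZCV=1001
1: ✓ SUBMI  r0←0xfd
2: ✓ SUBGT  r0←0x8e
3: ✓ SUBGT  r2←0xaa
4: ✓ CMP  NZCV=1000
5: ✓ MOVLS  r1←0xa1
6: · SUBGE

VAL = 0xa1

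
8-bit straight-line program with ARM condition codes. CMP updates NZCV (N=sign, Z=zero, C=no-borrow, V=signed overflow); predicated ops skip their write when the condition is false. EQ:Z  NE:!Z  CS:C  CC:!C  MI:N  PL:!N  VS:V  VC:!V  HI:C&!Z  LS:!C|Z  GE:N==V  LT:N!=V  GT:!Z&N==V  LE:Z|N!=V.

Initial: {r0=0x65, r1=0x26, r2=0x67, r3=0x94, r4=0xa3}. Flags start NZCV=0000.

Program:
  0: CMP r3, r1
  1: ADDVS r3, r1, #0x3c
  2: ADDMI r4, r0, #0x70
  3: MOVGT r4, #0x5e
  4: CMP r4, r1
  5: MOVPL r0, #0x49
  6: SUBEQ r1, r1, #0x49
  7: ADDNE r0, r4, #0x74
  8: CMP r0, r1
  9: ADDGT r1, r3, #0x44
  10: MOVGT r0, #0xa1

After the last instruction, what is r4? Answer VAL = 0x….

0: ✓ CMP  NZCV=0011
1: ✓ ADDVS  r3←0x62
2: · ADDMI
3: · MOVGT
4: ✓ CMP  NZCV=0011
5: ✓ MOVPL  r0←0x49
6: · SUBEQ
7: ✓ ADDNE  r0←0x17
8: ✓ CMP  NZCV=1000
9: · ADDGT
10: · MOVGT

VAL = 0xa3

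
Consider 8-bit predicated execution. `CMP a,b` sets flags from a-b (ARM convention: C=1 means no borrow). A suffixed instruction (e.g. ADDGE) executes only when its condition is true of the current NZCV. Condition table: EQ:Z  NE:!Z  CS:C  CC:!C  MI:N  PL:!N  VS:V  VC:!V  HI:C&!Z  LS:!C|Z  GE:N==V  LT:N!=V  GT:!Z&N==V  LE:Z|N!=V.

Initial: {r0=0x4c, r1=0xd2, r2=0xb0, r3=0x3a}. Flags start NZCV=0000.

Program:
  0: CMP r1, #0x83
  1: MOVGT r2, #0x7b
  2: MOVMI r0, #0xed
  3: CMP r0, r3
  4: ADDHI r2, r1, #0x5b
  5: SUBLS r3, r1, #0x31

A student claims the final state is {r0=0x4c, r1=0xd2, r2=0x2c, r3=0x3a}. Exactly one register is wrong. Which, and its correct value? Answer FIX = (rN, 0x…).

FIX = (r2, 0x2d)

0: ✓ CMP  NZCV=0010
1: ✓ MOVGT  r2←0x7b
2: · MOVMI
3: ✓ CMP  NZCV=0010
4: ✓ ADDHI  r2←0x2d
5: · SUBLS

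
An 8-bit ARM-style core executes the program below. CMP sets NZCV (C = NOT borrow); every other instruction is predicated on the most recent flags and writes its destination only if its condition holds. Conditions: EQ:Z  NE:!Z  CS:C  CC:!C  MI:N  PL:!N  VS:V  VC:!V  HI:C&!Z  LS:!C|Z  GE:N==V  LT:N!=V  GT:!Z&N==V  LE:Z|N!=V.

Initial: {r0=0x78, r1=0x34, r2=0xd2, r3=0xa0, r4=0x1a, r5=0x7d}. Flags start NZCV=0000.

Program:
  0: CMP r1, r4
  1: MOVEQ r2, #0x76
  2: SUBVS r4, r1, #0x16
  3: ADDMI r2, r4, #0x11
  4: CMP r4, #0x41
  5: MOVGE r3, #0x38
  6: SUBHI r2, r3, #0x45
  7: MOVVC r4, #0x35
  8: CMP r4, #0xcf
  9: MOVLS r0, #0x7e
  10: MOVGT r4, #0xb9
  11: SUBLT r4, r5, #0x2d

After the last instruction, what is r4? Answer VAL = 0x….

VAL = 0xb9

0: ✓ CMP  NZCV=0010
1: · MOVEQ
2: · SUBVS
3: · ADDMI
4: ✓ CMP  NZCV=1000
5: · MOVGE
6: · SUBHI
7: ✓ MOVVC  r4←0x35
8: ✓ CMP  NZCV=0000
9: ✓ MOVLS  r0←0x7e
10: ✓ MOVGT  r4←0xb9
11: · SUBLT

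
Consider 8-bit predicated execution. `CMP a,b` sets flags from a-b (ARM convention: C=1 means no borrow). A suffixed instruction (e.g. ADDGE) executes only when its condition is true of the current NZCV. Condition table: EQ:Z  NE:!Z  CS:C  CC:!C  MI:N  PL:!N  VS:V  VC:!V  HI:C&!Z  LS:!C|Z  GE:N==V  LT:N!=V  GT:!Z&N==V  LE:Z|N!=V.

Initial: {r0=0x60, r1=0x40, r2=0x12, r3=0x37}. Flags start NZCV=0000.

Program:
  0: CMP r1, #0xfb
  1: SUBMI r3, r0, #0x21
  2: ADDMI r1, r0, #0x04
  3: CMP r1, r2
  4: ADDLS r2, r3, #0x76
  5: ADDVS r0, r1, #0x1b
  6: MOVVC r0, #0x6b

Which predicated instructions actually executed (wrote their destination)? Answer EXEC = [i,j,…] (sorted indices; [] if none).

[0] flags=0000 → (cmp)
[1] flags=0000 MI?F → skip
[2] flags=0000 MI?F → skip
[3] flags=0010 → (cmp)
[4] flags=0010 LS?F → skip
[5] flags=0010 VS?F → skip
[6] flags=0010 VC?T → r0=0x6b

EXEC = [6]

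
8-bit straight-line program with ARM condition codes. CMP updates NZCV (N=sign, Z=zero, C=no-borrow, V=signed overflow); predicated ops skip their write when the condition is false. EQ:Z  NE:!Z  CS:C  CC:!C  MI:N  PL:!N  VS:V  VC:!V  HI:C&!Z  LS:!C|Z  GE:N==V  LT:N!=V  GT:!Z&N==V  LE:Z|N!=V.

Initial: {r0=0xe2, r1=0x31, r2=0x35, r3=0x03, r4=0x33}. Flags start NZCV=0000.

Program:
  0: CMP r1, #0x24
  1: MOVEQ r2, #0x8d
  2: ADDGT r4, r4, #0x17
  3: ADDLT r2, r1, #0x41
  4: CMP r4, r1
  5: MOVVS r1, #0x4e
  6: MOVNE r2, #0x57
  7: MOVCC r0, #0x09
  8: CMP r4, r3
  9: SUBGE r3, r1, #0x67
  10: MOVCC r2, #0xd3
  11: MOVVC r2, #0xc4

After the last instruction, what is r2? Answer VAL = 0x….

VAL = 0xc4

0: ✓ CMP  NZCV=0010
1: · MOVEQ
2: ✓ ADDGT  r4←0x4a
3: · ADDLT
4: ✓ CMP  NZCV=0010
5: · MOVVS
6: ✓ MOVNE  r2←0x57
7: · MOVCC
8: ✓ CMP  NZCV=0010
9: ✓ SUBGE  r3←0xca
10: · MOVCC
11: ✓ MOVVC  r2←0xc4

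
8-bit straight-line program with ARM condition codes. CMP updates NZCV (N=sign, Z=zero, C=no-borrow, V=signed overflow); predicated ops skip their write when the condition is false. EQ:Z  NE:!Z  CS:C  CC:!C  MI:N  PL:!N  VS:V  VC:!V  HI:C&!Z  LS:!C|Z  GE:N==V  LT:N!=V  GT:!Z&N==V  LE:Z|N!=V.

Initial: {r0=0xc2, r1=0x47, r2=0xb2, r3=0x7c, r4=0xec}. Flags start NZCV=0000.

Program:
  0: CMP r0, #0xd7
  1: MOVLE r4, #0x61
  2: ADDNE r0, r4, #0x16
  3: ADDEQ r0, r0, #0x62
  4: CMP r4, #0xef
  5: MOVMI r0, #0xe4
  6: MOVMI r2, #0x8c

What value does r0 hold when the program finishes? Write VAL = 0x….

VAL = 0x77

[0] flags=1000 → (cmp)
[1] flags=1000 LE?T → r4=0x61
[2] flags=1000 NE?T → r0=0x77
[3] flags=1000 EQ?F → skip
[4] flags=0000 → (cmp)
[5] flags=0000 MI?F → skip
[6] flags=0000 MI?F → skip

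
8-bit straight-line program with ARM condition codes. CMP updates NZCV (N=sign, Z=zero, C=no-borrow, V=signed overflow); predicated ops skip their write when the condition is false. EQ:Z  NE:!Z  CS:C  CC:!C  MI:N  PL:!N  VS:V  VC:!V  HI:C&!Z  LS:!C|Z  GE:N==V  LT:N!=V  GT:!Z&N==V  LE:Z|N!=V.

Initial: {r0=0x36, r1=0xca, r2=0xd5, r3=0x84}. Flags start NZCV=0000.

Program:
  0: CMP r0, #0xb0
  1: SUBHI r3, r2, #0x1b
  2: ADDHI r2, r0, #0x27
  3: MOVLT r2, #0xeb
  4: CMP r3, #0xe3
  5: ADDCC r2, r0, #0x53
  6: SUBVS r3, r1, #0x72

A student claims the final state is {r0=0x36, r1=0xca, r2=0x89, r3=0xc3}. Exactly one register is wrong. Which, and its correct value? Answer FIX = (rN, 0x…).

FIX = (r3, 0x84)

0: ✓ CMP  NZCV=1001
1: · SUBHI
2: · ADDHI
3: · MOVLT
4: ✓ CMP  NZCV=1000
5: ✓ ADDCC  r2←0x89
6: · SUBVS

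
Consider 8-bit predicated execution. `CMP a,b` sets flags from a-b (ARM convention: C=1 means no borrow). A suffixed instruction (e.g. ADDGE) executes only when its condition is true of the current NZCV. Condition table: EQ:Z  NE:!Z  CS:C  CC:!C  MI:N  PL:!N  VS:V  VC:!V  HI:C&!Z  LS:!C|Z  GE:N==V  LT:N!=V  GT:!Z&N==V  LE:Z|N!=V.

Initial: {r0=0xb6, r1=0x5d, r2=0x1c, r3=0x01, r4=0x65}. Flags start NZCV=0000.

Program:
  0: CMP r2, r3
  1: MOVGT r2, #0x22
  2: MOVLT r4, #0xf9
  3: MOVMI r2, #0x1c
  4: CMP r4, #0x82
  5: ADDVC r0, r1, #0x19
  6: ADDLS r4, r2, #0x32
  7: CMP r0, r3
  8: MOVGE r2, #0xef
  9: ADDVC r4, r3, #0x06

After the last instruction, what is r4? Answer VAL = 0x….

[0] flags=0010 → (cmp)
[1] flags=0010 GT?T → r2=0x22
[2] flags=0010 LT?F → skip
[3] flags=0010 MI?F → skip
[4] flags=1001 → (cmp)
[5] flags=1001 VC?F → skip
[6] flags=1001 LS?T → r4=0x54
[7] flags=1010 → (cmp)
[8] flags=1010 GE?F → skip
[9] flags=1010 VC?T → r4=0x07

VAL = 0x07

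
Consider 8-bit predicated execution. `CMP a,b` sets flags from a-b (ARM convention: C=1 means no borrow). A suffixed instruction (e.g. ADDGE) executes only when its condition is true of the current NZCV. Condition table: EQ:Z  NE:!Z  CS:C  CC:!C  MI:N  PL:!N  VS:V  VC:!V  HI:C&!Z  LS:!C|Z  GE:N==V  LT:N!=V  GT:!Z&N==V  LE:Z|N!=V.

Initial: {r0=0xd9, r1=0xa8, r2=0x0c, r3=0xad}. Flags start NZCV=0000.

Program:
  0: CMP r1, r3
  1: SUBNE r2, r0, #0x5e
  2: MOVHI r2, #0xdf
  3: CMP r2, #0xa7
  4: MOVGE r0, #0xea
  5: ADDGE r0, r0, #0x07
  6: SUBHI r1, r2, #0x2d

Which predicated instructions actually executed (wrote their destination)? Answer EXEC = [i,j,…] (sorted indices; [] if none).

[0] flags=1000 → (cmp)
[1] flags=1000 NE?T → r2=0x7b
[2] flags=1000 HI?F → skip
[3] flags=1001 → (cmp)
[4] flags=1001 GE?T → r0=0xea
[5] flags=1001 GE?T → r0=0xf1
[6] flags=1001 HI?F → skip

EXEC = [1,4,5]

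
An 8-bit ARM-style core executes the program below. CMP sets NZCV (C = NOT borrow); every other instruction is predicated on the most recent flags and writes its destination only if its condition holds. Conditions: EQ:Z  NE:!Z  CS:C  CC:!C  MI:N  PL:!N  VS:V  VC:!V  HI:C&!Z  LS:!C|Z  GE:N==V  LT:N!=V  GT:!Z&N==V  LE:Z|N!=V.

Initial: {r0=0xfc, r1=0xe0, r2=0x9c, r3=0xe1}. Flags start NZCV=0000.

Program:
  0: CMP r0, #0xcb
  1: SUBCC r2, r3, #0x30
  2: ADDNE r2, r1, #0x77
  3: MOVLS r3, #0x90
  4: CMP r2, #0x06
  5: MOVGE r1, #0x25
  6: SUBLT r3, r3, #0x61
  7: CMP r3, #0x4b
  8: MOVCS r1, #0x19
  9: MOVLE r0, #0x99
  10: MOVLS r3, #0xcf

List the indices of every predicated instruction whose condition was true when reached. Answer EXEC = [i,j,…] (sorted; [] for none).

0: ✓ CMP  NZCV=0010
1: · SUBCC
2: ✓ ADDNE  r2←0x57
3: · MOVLS
4: ✓ CMP  NZCV=0010
5: ✓ MOVGE  r1←0x25
6: · SUBLT
7: ✓ CMP  NZCV=1010
8: ✓ MOVCS  r1←0x19
9: ✓ MOVLE  r0←0x99
10: · MOVLS

EXEC = [2,5,8,9]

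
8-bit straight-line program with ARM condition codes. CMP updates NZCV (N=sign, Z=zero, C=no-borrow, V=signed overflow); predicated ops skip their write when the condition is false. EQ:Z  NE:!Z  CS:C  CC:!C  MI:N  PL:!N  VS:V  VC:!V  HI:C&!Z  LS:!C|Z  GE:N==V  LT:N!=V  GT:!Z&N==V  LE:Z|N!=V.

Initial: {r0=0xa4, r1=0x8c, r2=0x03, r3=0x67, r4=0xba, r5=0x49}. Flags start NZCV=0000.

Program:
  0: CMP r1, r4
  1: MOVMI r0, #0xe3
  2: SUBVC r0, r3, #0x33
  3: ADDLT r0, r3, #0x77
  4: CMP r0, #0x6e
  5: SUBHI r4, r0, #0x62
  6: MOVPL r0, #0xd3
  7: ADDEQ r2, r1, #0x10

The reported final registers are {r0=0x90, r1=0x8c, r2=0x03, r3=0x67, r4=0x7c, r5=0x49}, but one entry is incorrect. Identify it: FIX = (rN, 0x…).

FIX = (r0, 0xd3)

[0] flags=1000 → (cmp)
[1] flags=1000 MI?T → r0=0xe3
[2] flags=1000 VC?T → r0=0x34
[3] flags=1000 LT?T → r0=0xde
[4] flags=0011 → (cmp)
[5] flags=0011 HI?T → r4=0x7c
[6] flags=0011 PL?T → r0=0xd3
[7] flags=0011 EQ?F → skip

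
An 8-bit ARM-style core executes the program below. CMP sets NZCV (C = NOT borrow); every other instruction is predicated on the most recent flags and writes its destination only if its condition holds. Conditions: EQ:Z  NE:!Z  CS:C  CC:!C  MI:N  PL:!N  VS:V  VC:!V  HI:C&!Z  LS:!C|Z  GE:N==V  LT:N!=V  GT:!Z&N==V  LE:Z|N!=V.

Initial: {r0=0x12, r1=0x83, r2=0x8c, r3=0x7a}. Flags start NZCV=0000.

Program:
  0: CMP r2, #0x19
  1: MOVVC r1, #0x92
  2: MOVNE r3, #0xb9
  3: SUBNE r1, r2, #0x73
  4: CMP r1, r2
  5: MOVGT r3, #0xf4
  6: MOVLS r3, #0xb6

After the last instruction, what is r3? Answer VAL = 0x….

[0] flags=0011 → (cmp)
[1] flags=0011 VC?F → skip
[2] flags=0011 NE?T → r3=0xb9
[3] flags=0011 NE?T → r1=0x19
[4] flags=1001 → (cmp)
[5] flags=1001 GT?T → r3=0xf4
[6] flags=1001 LS?T → r3=0xb6

VAL = 0xb6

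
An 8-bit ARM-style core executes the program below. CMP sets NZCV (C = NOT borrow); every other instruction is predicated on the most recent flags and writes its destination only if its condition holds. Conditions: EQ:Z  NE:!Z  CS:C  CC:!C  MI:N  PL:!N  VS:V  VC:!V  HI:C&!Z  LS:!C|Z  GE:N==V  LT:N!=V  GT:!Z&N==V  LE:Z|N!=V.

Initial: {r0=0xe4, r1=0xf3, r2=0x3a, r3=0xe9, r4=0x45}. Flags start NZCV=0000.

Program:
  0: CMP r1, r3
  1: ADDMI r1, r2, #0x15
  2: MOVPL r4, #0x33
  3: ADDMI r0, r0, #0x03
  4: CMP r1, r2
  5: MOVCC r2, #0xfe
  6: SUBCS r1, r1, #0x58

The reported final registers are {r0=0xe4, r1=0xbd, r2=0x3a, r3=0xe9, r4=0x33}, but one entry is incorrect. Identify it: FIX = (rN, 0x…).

0: ✓ CMP  NZCV=0010
1: · ADDMI
2: ✓ MOVPL  r4←0x33
3: · ADDMI
4: ✓ CMP  NZCV=1010
5: · MOVCC
6: ✓ SUBCS  r1←0x9b

FIX = (r1, 0x9b)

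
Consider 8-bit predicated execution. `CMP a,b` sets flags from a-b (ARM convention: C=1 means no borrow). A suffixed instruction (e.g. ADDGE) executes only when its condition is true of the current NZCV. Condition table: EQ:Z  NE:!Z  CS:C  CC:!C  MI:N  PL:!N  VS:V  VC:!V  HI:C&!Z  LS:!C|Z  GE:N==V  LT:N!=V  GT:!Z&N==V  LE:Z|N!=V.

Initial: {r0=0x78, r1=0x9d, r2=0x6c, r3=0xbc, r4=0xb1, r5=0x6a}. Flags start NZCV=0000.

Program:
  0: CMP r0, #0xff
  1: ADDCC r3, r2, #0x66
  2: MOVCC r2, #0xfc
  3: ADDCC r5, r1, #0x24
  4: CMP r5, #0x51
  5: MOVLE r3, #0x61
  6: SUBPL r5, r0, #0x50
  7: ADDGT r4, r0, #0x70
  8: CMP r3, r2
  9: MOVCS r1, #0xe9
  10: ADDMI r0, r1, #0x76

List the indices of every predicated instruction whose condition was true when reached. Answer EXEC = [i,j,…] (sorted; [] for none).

EXEC = [1,2,3,5,6]

0: ✓ CMP  NZCV=0000
1: ✓ ADDCC  r3←0xd2
2: ✓ MOVCC  r2←0xfc
3: ✓ ADDCC  r5←0xc1
4: ✓ CMP  NZCV=0011
5: ✓ MOVLE  r3←0x61
6: ✓ SUBPL  r5←0x28
7: · ADDGT
8: ✓ CMP  NZCV=0000
9: · MOVCS
10: · ADDMI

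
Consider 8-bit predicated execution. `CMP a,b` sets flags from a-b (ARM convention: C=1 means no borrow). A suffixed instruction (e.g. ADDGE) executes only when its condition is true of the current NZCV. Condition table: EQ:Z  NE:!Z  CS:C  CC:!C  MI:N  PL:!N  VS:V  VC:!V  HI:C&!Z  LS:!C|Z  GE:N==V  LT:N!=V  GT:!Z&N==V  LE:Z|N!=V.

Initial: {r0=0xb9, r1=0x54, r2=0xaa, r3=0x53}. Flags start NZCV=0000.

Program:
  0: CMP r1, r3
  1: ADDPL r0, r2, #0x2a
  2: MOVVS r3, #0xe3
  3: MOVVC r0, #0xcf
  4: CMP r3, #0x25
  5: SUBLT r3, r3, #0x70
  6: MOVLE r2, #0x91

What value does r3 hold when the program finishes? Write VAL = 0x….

VAL = 0x53

[0] flags=0010 → (cmp)
[1] flags=0010 PL?T → r0=0xd4
[2] flags=0010 VS?F → skip
[3] flags=0010 VC?T → r0=0xcf
[4] flags=0010 → (cmp)
[5] flags=0010 LT?F → skip
[6] flags=0010 LE?F → skip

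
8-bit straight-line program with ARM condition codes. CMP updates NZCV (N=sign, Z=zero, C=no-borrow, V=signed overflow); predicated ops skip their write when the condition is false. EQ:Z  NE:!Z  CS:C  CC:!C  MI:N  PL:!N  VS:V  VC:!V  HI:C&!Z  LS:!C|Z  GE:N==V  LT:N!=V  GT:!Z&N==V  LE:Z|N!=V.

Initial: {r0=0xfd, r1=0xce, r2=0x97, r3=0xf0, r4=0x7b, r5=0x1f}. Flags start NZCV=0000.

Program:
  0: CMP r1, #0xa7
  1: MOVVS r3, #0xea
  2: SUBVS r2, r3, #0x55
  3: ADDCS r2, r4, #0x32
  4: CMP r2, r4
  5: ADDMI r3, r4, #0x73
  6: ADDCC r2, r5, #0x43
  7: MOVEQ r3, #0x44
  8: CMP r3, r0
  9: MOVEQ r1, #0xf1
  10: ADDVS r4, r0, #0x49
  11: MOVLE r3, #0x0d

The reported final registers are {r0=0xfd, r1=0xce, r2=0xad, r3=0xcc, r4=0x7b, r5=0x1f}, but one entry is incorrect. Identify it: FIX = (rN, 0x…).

FIX = (r3, 0x0d)

[0] flags=0010 → (cmp)
[1] flags=0010 VS?F → skip
[2] flags=0010 VS?F → skip
[3] flags=0010 CS?T → r2=0xad
[4] flags=0011 → (cmp)
[5] flags=0011 MI?F → skip
[6] flags=0011 CC?F → skip
[7] flags=0011 EQ?F → skip
[8] flags=1000 → (cmp)
[9] flags=1000 EQ?F → skip
[10] flags=1000 VS?F → skip
[11] flags=1000 LE?T → r3=0x0d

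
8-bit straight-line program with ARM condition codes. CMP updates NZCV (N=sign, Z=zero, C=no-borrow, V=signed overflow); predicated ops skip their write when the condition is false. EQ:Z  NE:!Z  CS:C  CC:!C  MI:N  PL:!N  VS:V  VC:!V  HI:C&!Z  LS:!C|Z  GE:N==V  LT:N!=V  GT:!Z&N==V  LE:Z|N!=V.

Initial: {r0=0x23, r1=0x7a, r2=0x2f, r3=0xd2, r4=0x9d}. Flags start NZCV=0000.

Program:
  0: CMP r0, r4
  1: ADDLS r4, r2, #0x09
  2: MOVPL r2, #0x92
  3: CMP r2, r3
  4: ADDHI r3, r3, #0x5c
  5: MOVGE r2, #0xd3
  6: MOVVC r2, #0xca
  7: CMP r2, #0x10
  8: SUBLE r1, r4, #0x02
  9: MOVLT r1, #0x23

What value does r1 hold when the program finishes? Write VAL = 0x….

VAL = 0x23

[0] flags=1001 → (cmp)
[1] flags=1001 LS?T → r4=0x38
[2] flags=1001 PL?F → skip
[3] flags=0000 → (cmp)
[4] flags=0000 HI?F → skip
[5] flags=0000 GE?T → r2=0xd3
[6] flags=0000 VC?T → r2=0xca
[7] flags=1010 → (cmp)
[8] flags=1010 LE?T → r1=0x36
[9] flags=1010 LT?T → r1=0x23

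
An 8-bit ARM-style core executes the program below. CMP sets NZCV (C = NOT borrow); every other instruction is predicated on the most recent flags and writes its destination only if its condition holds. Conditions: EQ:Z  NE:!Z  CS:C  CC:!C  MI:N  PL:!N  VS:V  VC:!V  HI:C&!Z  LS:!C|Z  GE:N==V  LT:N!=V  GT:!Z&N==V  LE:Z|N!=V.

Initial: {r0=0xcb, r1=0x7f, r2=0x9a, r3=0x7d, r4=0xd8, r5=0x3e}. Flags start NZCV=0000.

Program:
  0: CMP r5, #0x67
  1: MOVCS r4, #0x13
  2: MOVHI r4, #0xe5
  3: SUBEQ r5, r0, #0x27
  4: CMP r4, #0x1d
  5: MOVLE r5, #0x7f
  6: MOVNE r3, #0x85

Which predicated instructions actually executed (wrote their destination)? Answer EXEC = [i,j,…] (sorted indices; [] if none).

[0] flags=1000 → (cmp)
[1] flags=1000 CS?F → skip
[2] flags=1000 HI?F → skip
[3] flags=1000 EQ?F → skip
[4] flags=1010 → (cmp)
[5] flags=1010 LE?T → r5=0x7f
[6] flags=1010 NE?T → r3=0x85

EXEC = [5,6]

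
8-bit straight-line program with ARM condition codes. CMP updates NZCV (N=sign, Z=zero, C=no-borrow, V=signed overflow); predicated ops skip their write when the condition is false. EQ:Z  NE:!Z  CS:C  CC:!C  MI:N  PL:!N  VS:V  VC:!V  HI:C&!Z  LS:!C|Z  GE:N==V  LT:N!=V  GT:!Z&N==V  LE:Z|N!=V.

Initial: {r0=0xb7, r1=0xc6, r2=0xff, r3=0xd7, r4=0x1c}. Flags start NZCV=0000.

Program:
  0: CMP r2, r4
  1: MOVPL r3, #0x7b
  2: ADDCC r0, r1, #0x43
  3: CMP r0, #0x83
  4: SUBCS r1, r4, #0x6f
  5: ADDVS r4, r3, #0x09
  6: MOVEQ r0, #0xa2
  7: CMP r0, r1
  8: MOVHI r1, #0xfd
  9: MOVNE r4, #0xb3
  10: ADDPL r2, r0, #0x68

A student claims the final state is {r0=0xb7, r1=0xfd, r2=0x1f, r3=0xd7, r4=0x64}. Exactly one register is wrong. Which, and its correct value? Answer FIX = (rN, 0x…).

FIX = (r4, 0xb3)

[0] flags=1010 → (cmp)
[1] flags=1010 PL?F → skip
[2] flags=1010 CC?F → skip
[3] flags=0010 → (cmp)
[4] flags=0010 CS?T → r1=0xad
[5] flags=0010 VS?F → skip
[6] flags=0010 EQ?F → skip
[7] flags=0010 → (cmp)
[8] flags=0010 HI?T → r1=0xfd
[9] flags=0010 NE?T → r4=0xb3
[10] flags=0010 PL?T → r2=0x1f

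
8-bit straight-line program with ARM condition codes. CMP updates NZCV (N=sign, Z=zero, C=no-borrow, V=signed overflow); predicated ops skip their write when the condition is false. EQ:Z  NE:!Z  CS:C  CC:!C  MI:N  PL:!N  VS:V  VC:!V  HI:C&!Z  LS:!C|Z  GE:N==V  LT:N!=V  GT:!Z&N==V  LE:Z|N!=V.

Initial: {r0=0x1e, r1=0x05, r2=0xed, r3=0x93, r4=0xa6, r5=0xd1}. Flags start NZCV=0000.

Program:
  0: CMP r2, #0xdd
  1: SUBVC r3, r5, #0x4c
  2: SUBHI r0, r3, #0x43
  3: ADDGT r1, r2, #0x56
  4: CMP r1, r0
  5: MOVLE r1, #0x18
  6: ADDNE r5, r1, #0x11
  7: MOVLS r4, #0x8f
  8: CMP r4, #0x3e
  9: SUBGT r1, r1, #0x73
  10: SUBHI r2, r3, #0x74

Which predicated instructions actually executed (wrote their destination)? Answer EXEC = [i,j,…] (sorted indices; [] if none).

EXEC = [1,2,3,6,10]

0: ✓ CMP  NZCV=0010
1: ✓ SUBVC  r3←0x85
2: ✓ SUBHI  r0←0x42
3: ✓ ADDGT  r1←0x43
4: ✓ CMP  NZCV=0010
5: · MOVLE
6: ✓ ADDNE  r5←0x54
7: · MOVLS
8: ✓ CMP  NZCV=0011
9: · SUBGT
10: ✓ SUBHI  r2←0x11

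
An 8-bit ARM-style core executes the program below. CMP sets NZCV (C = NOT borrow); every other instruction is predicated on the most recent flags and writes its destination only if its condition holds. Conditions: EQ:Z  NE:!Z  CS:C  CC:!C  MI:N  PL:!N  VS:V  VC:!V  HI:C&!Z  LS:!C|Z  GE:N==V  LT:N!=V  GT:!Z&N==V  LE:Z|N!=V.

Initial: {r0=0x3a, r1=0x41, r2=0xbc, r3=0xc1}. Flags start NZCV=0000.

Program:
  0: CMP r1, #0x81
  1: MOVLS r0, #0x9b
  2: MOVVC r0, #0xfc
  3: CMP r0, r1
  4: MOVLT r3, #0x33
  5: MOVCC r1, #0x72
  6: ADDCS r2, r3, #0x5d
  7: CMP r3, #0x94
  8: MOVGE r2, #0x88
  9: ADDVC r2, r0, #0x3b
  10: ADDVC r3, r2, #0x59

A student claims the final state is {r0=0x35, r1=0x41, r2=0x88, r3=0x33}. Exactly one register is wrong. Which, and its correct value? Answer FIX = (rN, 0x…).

[0] flags=1001 → (cmp)
[1] flags=1001 LS?T → r0=0x9b
[2] flags=1001 VC?F → skip
[3] flags=0011 → (cmp)
[4] flags=0011 LT?T → r3=0x33
[5] flags=0011 CC?F → skip
[6] flags=0011 CS?T → r2=0x90
[7] flags=1001 → (cmp)
[8] flags=1001 GE?T → r2=0x88
[9] flags=1001 VC?F → skip
[10] flags=1001 VC?F → skip

FIX = (r0, 0x9b)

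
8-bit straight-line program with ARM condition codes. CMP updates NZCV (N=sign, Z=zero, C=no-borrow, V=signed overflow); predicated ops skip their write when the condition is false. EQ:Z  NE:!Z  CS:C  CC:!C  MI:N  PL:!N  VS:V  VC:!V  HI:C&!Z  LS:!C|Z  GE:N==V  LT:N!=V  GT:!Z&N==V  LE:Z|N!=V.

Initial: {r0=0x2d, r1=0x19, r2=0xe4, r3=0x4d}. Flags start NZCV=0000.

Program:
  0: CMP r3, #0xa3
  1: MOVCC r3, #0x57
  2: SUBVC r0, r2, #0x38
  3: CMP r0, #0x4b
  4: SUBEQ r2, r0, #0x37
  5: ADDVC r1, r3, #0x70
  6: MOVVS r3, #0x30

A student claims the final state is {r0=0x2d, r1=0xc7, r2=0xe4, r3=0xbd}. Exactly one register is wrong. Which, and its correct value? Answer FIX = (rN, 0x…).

[0] flags=1001 → (cmp)
[1] flags=1001 CC?T → r3=0x57
[2] flags=1001 VC?F → skip
[3] flags=1000 → (cmp)
[4] flags=1000 EQ?F → skip
[5] flags=1000 VC?T → r1=0xc7
[6] flags=1000 VS?F → skip

FIX = (r3, 0x57)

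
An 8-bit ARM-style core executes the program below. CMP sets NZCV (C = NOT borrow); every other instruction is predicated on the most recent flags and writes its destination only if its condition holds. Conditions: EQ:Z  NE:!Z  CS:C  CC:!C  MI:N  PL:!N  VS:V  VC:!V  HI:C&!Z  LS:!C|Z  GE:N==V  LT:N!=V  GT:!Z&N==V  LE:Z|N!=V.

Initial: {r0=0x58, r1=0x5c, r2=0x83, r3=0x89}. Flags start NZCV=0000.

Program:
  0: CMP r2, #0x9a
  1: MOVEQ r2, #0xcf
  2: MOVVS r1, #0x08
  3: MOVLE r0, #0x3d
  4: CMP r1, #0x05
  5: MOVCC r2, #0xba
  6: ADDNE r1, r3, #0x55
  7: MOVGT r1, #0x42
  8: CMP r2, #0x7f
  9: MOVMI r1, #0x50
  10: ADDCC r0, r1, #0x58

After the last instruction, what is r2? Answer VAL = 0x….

VAL = 0x83

[0] flags=1000 → (cmp)
[1] flags=1000 EQ?F → skip
[2] flags=1000 VS?F → skip
[3] flags=1000 LE?T → r0=0x3d
[4] flags=0010 → (cmp)
[5] flags=0010 CC?F → skip
[6] flags=0010 NE?T → r1=0xde
[7] flags=0010 GT?T → r1=0x42
[8] flags=0011 → (cmp)
[9] flags=0011 MI?F → skip
[10] flags=0011 CC?F → skip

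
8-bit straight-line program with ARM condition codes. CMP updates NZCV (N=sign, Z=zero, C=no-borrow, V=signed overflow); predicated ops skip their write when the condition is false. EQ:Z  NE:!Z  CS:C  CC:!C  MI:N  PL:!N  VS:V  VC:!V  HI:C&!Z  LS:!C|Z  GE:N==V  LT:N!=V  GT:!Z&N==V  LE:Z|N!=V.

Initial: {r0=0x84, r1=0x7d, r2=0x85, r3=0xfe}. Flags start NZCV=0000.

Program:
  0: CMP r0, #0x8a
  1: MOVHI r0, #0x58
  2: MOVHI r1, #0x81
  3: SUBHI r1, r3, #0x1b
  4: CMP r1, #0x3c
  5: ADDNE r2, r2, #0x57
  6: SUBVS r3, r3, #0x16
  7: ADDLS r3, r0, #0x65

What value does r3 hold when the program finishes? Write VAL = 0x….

[0] flags=1000 → (cmp)
[1] flags=1000 HI?F → skip
[2] flags=1000 HI?F → skip
[3] flags=1000 HI?F → skip
[4] flags=0010 → (cmp)
[5] flags=0010 NE?T → r2=0xdc
[6] flags=0010 VS?F → skip
[7] flags=0010 LS?F → skip

VAL = 0xfe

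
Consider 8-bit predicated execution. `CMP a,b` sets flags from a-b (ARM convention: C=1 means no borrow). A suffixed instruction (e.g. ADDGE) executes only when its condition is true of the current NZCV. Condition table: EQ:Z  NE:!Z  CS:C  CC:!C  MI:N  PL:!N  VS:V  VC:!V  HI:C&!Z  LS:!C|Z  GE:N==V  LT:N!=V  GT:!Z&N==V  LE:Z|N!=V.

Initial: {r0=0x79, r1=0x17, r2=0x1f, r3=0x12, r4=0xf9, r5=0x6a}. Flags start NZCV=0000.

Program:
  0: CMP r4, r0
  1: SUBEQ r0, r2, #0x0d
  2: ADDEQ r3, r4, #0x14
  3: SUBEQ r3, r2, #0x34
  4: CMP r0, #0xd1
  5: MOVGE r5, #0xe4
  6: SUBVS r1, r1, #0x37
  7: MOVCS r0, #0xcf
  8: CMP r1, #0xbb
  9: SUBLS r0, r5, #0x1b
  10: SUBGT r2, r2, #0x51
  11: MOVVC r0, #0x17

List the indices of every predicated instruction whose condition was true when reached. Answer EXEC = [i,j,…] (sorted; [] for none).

EXEC = [5,6,10,11]

0: ✓ CMP  NZCV=1010
1: · SUBEQ
2: · ADDEQ
3: · SUBEQ
4: ✓ CMP  NZCV=1001
5: ✓ MOVGE  r5←0xe4
6: ✓ SUBVS  r1←0xe0
7: · MOVCS
8: ✓ CMP  NZCV=0010
9: · SUBLS
10: ✓ SUBGT  r2←0xce
11: ✓ MOVVC  r0←0x17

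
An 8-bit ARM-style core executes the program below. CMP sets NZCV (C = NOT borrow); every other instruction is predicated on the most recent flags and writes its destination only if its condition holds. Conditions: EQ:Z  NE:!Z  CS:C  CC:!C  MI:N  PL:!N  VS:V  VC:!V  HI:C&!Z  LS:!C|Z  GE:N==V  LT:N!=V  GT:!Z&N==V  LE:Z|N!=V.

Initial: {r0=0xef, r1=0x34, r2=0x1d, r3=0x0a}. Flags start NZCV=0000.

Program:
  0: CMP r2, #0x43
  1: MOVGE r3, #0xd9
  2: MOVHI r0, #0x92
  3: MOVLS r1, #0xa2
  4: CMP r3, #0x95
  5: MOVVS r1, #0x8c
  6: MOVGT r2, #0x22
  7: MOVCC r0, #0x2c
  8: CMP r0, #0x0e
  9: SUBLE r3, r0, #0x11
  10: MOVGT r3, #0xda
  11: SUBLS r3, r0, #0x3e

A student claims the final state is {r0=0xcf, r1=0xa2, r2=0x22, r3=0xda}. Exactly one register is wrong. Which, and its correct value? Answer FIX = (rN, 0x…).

0: ✓ CMP  NZCV=1000
1: · MOVGE
2: · MOVHI
3: ✓ MOVLS  r1←0xa2
4: ✓ CMP  NZCV=0000
5: · MOVVS
6: ✓ MOVGT  r2←0x22
7: ✓ MOVCC  r0←0x2c
8: ✓ CMP  NZCV=0010
9: · SUBLE
10: ✓ MOVGT  r3←0xda
11: · SUBLS

FIX = (r0, 0x2c)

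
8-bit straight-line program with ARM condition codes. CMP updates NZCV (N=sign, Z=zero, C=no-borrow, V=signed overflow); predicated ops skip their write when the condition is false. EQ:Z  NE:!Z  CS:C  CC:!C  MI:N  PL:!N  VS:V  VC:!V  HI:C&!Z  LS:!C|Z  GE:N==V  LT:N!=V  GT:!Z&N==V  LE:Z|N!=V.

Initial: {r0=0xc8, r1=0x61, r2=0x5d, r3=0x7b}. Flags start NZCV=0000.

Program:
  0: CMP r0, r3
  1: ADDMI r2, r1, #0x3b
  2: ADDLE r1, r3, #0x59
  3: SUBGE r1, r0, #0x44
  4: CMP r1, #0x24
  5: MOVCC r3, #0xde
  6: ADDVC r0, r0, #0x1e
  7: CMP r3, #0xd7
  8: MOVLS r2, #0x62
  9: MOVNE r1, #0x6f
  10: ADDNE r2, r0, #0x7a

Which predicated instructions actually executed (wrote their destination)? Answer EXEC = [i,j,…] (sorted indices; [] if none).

EXEC = [2,6,8,9,10]

[0] flags=0011 → (cmp)
[1] flags=0011 MI?F → skip
[2] flags=0011 LE?T → r1=0xd4
[3] flags=0011 GE?F → skip
[4] flags=1010 → (cmp)
[5] flags=1010 CC?F → skip
[6] flags=1010 VC?T → r0=0xe6
[7] flags=1001 → (cmp)
[8] flags=1001 LS?T → r2=0x62
[9] flags=1001 NE?T → r1=0x6f
[10] flags=1001 NE?T → r2=0x60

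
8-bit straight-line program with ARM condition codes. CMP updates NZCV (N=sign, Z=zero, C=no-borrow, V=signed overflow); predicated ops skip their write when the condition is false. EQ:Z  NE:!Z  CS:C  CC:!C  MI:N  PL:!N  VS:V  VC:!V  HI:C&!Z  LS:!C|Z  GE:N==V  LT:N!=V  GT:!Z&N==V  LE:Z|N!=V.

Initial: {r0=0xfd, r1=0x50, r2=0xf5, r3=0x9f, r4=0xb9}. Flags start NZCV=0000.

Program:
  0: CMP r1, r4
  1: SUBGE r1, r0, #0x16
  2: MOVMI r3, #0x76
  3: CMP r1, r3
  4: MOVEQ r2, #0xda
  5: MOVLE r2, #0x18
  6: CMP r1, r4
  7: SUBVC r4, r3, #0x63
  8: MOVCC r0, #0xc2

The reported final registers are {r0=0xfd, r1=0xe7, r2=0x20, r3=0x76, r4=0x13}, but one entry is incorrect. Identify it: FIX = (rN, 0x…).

FIX = (r2, 0x18)

[0] flags=1001 → (cmp)
[1] flags=1001 GE?T → r1=0xe7
[2] flags=1001 MI?T → r3=0x76
[3] flags=0011 → (cmp)
[4] flags=0011 EQ?F → skip
[5] flags=0011 LE?T → r2=0x18
[6] flags=0010 → (cmp)
[7] flags=0010 VC?T → r4=0x13
[8] flags=0010 CC?F → skip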